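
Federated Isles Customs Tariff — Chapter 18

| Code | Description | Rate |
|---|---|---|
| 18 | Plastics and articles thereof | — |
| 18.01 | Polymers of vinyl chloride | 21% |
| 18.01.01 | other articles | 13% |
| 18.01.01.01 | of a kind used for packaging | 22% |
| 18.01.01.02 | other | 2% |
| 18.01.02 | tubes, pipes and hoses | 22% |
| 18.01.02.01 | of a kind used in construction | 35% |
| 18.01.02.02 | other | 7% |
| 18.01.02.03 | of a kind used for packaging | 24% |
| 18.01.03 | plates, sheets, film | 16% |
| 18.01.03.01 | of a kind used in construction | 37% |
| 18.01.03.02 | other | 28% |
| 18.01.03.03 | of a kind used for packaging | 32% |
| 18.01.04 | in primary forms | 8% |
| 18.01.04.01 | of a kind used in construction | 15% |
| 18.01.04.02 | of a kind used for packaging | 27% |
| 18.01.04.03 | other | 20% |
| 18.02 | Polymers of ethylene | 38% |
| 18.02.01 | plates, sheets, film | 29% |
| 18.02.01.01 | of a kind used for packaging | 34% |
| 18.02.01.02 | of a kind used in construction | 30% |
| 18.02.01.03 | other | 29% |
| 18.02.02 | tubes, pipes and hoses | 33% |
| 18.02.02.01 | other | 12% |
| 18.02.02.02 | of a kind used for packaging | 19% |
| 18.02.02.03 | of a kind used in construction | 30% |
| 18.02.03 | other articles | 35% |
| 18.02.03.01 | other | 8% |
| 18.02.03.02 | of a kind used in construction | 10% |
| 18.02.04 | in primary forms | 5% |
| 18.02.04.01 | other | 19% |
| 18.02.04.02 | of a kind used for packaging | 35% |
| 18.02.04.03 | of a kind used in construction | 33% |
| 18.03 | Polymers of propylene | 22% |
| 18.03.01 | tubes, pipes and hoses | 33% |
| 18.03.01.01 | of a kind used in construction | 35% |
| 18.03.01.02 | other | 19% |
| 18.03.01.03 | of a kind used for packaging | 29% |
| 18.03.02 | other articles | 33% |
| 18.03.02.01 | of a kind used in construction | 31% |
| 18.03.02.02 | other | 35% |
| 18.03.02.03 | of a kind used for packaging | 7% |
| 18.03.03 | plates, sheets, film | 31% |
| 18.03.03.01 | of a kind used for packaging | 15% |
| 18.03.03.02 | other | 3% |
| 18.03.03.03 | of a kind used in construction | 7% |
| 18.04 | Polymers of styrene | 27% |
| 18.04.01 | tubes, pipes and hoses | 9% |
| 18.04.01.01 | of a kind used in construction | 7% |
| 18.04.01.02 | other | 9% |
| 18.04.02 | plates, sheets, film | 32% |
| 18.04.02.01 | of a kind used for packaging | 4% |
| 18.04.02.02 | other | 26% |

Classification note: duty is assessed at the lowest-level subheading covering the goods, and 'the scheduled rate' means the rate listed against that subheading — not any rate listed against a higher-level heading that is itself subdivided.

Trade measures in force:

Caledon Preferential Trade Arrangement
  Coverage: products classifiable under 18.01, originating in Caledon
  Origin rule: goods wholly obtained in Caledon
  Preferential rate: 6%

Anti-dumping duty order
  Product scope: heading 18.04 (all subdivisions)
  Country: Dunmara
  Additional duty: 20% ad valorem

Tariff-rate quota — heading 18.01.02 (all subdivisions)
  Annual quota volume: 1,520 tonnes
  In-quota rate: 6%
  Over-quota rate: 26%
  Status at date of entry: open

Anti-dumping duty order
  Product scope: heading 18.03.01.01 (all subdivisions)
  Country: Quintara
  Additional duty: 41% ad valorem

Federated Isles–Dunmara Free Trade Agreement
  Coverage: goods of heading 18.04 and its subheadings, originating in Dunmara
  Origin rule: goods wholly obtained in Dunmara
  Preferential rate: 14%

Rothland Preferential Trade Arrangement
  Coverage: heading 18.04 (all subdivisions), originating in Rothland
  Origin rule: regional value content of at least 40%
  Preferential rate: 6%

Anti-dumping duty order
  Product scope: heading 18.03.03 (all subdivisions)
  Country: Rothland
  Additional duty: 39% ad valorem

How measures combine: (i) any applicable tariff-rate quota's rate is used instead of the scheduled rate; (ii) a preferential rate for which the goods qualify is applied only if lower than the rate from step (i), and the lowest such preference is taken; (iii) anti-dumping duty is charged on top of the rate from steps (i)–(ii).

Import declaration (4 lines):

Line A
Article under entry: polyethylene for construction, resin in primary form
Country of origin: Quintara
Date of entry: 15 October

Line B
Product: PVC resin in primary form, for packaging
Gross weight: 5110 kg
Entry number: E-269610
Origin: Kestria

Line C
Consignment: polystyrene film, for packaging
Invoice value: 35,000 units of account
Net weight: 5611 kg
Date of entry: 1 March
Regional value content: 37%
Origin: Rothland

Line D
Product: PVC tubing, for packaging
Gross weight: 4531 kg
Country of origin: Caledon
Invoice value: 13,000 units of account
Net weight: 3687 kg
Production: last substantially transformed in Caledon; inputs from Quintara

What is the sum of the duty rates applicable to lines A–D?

70%

Line A: polyethylene → 18.02; resin in primary form → 18.02.04; for construction → 18.02.04.03. Scheduled 33%. No special measure applies. → 33%.
Line B: PVC → 18.01; resin in primary form → 18.01.04; for packaging → 18.01.04.02. Scheduled 27%. No special measure applies. → 27%.
Line C: polystyrene → 18.04; film → 18.04.02; for packaging → 18.04.02.01. Scheduled 4%. Rothland agreement on 18.04: RVC < 40%. → 4%.
Line D: PVC → 18.01; tubing → 18.01.02; for packaging → 18.01.02.03. Scheduled 24%. quota on 18.01.02 open → in-quota 6%; Caledon agreement on 18.01: not wholly obtained. → 6%.
Sum: 33% + 27% + 4% + 6% = 70%.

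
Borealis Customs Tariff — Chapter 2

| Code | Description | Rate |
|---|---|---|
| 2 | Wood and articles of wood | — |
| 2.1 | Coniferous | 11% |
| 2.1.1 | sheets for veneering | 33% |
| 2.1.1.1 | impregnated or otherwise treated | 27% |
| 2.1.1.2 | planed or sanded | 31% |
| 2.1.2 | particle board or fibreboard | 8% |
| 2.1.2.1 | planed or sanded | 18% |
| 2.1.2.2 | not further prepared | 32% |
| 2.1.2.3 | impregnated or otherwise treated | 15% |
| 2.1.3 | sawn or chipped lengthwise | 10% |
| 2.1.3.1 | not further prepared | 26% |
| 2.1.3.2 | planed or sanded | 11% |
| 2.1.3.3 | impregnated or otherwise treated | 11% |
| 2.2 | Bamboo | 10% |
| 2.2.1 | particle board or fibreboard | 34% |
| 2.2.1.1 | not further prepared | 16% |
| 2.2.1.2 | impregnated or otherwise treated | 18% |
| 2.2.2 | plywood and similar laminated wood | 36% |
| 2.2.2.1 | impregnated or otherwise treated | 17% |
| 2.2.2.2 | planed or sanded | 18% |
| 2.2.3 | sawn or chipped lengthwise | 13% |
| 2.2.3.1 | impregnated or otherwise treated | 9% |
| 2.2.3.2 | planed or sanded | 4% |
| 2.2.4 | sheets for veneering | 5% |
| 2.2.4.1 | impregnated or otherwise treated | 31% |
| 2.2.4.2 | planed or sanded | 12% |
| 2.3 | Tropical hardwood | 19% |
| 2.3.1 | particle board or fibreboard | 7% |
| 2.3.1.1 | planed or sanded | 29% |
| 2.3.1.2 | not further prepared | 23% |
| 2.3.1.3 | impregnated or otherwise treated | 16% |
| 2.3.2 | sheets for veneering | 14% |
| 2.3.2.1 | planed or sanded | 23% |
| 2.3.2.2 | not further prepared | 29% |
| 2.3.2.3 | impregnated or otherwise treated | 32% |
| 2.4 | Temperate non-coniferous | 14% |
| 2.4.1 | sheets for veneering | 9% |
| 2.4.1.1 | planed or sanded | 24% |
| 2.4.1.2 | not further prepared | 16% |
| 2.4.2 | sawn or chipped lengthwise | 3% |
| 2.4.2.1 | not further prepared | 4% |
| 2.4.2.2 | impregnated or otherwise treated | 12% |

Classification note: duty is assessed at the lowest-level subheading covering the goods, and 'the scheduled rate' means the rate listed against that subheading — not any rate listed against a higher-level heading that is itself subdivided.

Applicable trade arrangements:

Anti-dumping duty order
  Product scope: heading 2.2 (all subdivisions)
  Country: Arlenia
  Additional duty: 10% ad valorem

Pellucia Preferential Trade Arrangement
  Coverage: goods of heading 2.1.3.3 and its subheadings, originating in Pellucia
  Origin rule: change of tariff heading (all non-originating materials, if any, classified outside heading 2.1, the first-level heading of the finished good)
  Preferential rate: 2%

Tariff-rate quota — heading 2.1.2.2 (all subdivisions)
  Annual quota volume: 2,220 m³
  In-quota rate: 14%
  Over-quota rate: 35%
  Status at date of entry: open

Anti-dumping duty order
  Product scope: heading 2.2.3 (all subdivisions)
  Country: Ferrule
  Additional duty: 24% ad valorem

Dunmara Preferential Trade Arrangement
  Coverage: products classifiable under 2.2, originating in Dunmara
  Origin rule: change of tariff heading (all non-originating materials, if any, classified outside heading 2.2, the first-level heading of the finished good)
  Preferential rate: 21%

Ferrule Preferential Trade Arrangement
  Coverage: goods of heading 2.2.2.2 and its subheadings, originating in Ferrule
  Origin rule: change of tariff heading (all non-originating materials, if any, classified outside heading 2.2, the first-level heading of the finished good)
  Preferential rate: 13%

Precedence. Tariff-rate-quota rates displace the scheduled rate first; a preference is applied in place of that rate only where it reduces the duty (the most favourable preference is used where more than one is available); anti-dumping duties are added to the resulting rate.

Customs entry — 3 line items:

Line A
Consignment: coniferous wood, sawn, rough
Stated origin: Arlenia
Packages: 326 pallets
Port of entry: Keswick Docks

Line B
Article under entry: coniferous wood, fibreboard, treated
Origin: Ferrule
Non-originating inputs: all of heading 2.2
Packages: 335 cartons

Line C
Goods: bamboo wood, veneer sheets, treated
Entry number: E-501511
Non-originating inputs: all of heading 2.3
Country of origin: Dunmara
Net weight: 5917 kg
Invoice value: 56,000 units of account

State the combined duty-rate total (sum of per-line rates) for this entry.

Line A: coniferous → 2.1; sawn → 2.1.3; rough → 2.1.3.1. Scheduled 26%. No special measure applies. → 26%.
Line B: coniferous → 2.1; fibreboard → 2.1.2; treated → 2.1.2.3. Scheduled 15%. Ferrule agreement on 2.2.2.2: 2.1.2.3 not covered. → 15%.
Line C: bamboo → 2.2; veneer sheets → 2.2.4; treated → 2.2.4.1. Scheduled 31%. Dunmara agreement on 2.2: CTH met → 21% available; preferential 21%. → 21%.
Sum: 26% + 15% + 21% = 62%.

62%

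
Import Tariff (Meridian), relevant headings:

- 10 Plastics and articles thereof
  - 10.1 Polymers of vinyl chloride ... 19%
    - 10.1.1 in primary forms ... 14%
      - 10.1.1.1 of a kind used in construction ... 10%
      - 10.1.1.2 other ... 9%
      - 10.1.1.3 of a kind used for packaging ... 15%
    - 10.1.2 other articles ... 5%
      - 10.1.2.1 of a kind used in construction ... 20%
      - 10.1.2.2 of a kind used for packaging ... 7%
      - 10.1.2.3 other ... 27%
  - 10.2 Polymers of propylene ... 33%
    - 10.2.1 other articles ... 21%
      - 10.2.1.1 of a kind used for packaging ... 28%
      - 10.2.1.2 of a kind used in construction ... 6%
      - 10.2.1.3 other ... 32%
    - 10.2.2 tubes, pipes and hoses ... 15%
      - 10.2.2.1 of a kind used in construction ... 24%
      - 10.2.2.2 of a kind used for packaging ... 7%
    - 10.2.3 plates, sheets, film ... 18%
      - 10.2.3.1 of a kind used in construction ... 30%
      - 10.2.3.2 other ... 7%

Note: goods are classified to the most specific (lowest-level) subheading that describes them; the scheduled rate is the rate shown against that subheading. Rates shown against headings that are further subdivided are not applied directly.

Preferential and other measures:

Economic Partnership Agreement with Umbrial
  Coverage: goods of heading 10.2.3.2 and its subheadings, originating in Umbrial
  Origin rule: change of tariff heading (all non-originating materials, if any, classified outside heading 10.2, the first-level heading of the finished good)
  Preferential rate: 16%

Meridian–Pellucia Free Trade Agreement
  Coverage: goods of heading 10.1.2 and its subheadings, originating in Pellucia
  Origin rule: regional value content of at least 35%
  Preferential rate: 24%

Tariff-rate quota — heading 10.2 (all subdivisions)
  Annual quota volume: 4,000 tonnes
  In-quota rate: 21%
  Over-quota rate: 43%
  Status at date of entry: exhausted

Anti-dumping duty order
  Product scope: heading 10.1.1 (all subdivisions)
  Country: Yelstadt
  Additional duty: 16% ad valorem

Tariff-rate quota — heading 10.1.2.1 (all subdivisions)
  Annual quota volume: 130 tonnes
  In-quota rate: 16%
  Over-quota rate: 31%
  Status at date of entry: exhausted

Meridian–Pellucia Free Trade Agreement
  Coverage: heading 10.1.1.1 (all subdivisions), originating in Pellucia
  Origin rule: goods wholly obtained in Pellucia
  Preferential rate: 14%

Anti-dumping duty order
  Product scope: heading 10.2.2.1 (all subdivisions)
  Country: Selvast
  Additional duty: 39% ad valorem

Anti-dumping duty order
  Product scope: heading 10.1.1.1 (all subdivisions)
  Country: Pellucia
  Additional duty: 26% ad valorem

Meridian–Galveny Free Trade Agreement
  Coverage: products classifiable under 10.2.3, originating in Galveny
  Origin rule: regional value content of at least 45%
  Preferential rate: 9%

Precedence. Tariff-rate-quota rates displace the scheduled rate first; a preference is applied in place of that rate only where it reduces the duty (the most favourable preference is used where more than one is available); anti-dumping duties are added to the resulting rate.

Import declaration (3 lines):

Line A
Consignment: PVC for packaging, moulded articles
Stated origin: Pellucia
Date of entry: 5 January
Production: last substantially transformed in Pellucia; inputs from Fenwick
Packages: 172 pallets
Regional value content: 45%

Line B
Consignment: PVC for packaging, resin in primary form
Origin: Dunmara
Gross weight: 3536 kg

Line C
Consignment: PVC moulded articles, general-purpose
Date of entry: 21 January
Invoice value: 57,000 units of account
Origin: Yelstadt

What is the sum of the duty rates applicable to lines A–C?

49%

Line A: PVC → 10.1; moulded articles → 10.1.2; for packaging → 10.1.2.2. Scheduled 7%. Pellucia agreement on 10.1.2: RVC ≥ 35% → 24% available; Pellucia agreement on 10.1.1.1: 10.1.2.2 not covered; preference 24% not lower than 7% → no reduction. → 7%.
Line B: PVC → 10.1; resin in primary form → 10.1.1; for packaging → 10.1.1.3. Scheduled 15%. No special measure applies. → 15%.
Line C: PVC → 10.1; moulded articles → 10.1.2; general-purpose → 10.1.2.3. Scheduled 27%. No special measure applies. → 27%.
Sum: 7% + 15% + 27% = 49%.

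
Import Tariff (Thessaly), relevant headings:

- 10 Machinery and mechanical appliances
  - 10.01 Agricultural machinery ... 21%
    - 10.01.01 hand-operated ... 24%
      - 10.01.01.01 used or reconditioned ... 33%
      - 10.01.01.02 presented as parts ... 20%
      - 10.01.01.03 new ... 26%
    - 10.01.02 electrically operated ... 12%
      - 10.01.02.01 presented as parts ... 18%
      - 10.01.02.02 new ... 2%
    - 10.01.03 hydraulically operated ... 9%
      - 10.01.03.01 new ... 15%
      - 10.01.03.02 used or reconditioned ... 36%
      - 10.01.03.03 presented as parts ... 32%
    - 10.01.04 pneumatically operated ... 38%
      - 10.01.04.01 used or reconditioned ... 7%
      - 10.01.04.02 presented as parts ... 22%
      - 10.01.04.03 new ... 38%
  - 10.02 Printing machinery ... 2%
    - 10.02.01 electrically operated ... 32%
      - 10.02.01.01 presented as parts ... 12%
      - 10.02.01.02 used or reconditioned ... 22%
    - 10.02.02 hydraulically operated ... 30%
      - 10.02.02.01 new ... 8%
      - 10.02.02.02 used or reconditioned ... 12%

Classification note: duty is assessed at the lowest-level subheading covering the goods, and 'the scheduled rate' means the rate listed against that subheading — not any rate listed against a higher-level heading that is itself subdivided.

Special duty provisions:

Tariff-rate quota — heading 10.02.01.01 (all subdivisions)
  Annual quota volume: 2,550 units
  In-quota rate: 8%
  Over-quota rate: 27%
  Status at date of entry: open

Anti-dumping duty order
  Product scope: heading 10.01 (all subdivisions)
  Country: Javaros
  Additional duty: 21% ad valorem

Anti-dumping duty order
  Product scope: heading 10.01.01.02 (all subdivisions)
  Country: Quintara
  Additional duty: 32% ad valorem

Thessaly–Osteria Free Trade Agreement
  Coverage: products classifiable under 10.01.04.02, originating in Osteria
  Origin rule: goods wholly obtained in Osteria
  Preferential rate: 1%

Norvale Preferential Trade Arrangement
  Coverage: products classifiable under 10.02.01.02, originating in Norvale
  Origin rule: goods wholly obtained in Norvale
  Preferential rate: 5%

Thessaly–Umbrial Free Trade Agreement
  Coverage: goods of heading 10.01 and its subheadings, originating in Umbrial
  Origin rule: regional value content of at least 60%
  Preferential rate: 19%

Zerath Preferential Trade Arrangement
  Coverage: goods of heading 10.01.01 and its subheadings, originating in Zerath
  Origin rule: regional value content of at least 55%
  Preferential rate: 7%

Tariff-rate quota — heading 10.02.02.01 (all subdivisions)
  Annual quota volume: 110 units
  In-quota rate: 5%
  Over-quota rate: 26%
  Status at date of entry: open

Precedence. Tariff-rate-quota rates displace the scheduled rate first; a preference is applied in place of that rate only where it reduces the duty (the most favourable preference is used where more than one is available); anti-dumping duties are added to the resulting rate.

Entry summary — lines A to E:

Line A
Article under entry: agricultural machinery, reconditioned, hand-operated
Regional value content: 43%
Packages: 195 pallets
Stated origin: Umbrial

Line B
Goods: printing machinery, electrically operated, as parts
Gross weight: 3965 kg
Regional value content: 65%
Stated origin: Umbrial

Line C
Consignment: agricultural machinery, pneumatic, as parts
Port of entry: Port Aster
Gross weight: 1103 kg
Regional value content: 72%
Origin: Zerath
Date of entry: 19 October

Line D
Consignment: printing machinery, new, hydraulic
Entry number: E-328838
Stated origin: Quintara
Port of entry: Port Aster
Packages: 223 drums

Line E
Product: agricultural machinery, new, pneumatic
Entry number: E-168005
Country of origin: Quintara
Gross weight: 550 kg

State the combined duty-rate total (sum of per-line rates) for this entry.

Line A: agricultural → 10.01; hand-operated → 10.01.01; reconditioned → 10.01.01.01. Scheduled 33%. Umbrial agreement on 10.01: RVC < 60%. → 33%.
Line B: printing → 10.02; electrically operated → 10.02.01; as parts → 10.02.01.01. Scheduled 12%. quota on 10.02.01.01 open → in-quota 8%; Umbrial agreement on 10.01: 10.02.01.01 not covered. → 8%.
Line C: agricultural → 10.01; pneumatic → 10.01.04; as parts → 10.01.04.02. Scheduled 22%. Zerath agreement on 10.01.01: 10.01.04.02 not covered. → 22%.
Line D: printing → 10.02; hydraulic → 10.02.02; new → 10.02.02.01. Scheduled 8%. quota on 10.02.02.01 open → in-quota 5%. → 5%.
Line E: agricultural → 10.01; pneumatic → 10.01.04; new → 10.01.04.03. Scheduled 38%. No special measure applies. → 38%.
Sum: 33% + 8% + 22% + 5% + 38% = 106%.

106%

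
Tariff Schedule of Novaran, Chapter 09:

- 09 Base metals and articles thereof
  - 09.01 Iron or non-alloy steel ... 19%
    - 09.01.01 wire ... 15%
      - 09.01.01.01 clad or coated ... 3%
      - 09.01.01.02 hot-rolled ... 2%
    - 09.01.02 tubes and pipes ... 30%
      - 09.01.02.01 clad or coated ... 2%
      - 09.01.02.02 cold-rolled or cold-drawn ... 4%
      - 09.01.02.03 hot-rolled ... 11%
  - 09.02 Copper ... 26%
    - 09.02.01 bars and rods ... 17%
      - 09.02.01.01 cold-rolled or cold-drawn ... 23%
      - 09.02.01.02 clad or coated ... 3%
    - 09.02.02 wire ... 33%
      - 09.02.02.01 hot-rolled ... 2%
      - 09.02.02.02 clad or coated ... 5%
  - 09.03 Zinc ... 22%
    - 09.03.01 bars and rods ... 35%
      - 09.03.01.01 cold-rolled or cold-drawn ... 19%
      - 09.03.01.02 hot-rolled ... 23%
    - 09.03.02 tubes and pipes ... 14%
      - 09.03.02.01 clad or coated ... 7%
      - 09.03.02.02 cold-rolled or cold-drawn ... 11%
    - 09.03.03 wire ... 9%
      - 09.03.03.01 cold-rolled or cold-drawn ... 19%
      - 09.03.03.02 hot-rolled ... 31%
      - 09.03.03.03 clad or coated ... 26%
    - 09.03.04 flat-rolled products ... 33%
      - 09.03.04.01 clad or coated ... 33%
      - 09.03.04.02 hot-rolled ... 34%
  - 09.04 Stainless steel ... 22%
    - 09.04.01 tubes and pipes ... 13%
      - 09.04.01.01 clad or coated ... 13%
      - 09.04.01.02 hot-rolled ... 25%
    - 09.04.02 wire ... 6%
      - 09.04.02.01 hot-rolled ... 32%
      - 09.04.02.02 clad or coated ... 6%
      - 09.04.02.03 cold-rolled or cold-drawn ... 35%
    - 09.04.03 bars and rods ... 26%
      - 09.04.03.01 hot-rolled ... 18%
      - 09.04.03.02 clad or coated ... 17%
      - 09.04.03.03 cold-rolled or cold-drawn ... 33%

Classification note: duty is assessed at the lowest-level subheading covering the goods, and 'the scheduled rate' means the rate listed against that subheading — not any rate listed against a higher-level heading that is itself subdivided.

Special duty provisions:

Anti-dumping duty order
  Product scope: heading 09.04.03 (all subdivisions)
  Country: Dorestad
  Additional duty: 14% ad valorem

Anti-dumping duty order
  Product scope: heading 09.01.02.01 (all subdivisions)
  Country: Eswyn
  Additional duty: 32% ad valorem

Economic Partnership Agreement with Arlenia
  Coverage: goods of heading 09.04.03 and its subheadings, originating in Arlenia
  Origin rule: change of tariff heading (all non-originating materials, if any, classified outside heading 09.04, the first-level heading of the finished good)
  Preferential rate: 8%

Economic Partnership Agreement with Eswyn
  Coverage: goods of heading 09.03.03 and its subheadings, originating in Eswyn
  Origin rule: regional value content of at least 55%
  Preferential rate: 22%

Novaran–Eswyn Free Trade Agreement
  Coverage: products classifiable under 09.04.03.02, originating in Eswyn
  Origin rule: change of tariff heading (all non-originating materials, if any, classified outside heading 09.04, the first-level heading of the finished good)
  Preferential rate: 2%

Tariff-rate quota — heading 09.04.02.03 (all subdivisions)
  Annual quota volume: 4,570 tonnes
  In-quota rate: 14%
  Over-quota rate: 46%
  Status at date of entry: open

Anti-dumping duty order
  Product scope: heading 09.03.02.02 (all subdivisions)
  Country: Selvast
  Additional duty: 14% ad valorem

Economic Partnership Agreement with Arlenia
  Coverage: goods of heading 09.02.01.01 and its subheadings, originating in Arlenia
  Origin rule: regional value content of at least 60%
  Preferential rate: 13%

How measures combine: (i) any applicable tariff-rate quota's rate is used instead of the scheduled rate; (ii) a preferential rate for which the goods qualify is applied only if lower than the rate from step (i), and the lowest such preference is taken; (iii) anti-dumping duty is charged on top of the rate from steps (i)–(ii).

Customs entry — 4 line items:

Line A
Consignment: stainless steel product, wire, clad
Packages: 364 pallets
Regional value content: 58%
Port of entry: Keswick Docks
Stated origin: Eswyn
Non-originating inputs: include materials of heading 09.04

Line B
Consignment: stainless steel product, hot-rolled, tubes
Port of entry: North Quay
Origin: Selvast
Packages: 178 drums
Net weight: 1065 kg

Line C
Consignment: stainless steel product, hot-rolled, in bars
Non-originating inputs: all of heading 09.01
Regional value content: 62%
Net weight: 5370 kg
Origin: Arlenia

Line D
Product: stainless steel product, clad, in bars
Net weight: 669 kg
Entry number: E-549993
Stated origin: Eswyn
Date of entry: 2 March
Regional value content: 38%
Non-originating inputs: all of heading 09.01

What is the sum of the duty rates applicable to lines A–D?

Line A: stainless steel → 09.04; wire → 09.04.02; clad → 09.04.02.02. Scheduled 6%. Eswyn agreement on 09.03.03: 09.04.02.02 not covered; Eswyn agreement on 09.04.03.02: 09.04.02.02 not covered. → 6%.
Line B: stainless steel → 09.04; tubes → 09.04.01; hot-rolled → 09.04.01.02. Scheduled 25%. No special measure applies. → 25%.
Line C: stainless steel → 09.04; in bars → 09.04.03; hot-rolled → 09.04.03.01. Scheduled 18%. Arlenia agreement on 09.04.03: CTH met → 8% available; Arlenia agreement on 09.02.01.01: 09.04.03.01 not covered; preferential 8%. → 8%.
Line D: stainless steel → 09.04; in bars → 09.04.03; clad → 09.04.03.02. Scheduled 17%. Eswyn agreement on 09.03.03: 09.04.03.02 not covered; Eswyn agreement on 09.04.03.02: CTH met → 2% available; preferential 2%. → 2%.
Sum: 6% + 25% + 8% + 2% = 41%.

41%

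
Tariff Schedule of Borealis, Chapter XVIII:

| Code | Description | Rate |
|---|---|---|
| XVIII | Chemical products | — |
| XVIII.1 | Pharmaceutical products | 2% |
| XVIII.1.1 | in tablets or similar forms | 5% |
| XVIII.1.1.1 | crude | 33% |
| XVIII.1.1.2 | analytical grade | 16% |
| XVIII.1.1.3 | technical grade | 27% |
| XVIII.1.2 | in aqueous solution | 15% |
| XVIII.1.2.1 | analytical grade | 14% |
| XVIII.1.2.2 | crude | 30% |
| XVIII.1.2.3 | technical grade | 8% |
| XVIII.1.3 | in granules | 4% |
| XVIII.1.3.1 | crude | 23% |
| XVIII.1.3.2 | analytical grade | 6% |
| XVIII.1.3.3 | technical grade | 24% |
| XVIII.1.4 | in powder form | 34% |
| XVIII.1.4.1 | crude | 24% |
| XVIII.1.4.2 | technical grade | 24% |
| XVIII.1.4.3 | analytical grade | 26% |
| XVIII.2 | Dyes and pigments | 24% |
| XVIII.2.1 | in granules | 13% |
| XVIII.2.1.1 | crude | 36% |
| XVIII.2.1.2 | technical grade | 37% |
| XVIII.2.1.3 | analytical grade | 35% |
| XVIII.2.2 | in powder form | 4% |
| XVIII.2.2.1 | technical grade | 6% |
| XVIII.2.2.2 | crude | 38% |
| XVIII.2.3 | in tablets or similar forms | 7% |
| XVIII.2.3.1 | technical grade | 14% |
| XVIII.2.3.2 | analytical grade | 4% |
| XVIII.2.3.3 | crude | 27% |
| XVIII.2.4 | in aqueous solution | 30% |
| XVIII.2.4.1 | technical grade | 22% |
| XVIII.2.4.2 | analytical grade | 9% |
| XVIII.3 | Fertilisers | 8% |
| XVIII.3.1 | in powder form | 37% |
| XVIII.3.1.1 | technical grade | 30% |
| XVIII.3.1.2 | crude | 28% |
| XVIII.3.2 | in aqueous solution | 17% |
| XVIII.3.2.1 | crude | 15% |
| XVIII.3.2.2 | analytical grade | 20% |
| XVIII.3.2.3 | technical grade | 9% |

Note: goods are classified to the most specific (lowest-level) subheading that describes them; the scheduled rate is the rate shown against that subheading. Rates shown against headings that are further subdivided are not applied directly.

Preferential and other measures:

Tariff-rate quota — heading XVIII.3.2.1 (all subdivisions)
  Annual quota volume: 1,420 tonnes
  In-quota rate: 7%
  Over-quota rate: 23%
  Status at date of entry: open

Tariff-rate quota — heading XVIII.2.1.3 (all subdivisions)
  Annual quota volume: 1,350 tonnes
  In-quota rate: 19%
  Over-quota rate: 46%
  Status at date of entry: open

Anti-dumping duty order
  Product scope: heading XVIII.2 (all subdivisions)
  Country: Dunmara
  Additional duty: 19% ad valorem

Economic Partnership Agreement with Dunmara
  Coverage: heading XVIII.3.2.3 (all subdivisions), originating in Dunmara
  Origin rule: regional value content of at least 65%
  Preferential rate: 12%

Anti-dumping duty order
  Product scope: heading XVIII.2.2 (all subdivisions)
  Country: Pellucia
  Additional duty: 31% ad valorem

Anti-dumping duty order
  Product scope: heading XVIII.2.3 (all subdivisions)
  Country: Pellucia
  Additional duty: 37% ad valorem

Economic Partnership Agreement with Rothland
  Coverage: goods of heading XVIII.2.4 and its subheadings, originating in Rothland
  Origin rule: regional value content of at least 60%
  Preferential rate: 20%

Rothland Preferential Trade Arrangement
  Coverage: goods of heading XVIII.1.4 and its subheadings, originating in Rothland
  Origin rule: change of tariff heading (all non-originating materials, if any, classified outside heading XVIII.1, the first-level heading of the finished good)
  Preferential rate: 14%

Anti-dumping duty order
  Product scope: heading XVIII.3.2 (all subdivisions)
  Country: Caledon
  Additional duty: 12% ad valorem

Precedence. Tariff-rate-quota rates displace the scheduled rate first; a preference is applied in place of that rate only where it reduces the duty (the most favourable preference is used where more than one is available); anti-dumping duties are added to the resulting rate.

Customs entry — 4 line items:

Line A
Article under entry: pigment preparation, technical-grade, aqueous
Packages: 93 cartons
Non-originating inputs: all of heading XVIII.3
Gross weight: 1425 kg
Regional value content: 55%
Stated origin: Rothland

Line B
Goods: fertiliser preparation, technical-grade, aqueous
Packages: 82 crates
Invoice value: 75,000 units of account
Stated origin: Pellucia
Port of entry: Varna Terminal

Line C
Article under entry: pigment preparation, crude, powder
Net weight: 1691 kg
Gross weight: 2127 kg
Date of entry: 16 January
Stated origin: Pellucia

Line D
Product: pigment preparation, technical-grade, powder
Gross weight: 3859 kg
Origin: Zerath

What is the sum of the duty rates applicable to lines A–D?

Line A: pigment → XVIII.2; aqueous → XVIII.2.4; technical-grade → XVIII.2.4.1. Scheduled 22%. Rothland agreement on XVIII.2.4: RVC < 60%; Rothland agreement on XVIII.1.4: XVIII.2.4.1 not covered. → 22%.
Line B: fertiliser → XVIII.3; aqueous → XVIII.3.2; technical-grade → XVIII.3.2.3. Scheduled 9%. No special measure applies. → 9%.
Line C: pigment → XVIII.2; powder → XVIII.2.2; crude → XVIII.2.2.2. Scheduled 38%. anti-dumping (Pellucia, XVIII.2.2): +31%; total 38% + 31% = 69%. → 69%.
Line D: pigment → XVIII.2; powder → XVIII.2.2; technical-grade → XVIII.2.2.1. Scheduled 6%. No special measure applies. → 6%.
Sum: 22% + 9% + 69% + 6% = 106%.

106%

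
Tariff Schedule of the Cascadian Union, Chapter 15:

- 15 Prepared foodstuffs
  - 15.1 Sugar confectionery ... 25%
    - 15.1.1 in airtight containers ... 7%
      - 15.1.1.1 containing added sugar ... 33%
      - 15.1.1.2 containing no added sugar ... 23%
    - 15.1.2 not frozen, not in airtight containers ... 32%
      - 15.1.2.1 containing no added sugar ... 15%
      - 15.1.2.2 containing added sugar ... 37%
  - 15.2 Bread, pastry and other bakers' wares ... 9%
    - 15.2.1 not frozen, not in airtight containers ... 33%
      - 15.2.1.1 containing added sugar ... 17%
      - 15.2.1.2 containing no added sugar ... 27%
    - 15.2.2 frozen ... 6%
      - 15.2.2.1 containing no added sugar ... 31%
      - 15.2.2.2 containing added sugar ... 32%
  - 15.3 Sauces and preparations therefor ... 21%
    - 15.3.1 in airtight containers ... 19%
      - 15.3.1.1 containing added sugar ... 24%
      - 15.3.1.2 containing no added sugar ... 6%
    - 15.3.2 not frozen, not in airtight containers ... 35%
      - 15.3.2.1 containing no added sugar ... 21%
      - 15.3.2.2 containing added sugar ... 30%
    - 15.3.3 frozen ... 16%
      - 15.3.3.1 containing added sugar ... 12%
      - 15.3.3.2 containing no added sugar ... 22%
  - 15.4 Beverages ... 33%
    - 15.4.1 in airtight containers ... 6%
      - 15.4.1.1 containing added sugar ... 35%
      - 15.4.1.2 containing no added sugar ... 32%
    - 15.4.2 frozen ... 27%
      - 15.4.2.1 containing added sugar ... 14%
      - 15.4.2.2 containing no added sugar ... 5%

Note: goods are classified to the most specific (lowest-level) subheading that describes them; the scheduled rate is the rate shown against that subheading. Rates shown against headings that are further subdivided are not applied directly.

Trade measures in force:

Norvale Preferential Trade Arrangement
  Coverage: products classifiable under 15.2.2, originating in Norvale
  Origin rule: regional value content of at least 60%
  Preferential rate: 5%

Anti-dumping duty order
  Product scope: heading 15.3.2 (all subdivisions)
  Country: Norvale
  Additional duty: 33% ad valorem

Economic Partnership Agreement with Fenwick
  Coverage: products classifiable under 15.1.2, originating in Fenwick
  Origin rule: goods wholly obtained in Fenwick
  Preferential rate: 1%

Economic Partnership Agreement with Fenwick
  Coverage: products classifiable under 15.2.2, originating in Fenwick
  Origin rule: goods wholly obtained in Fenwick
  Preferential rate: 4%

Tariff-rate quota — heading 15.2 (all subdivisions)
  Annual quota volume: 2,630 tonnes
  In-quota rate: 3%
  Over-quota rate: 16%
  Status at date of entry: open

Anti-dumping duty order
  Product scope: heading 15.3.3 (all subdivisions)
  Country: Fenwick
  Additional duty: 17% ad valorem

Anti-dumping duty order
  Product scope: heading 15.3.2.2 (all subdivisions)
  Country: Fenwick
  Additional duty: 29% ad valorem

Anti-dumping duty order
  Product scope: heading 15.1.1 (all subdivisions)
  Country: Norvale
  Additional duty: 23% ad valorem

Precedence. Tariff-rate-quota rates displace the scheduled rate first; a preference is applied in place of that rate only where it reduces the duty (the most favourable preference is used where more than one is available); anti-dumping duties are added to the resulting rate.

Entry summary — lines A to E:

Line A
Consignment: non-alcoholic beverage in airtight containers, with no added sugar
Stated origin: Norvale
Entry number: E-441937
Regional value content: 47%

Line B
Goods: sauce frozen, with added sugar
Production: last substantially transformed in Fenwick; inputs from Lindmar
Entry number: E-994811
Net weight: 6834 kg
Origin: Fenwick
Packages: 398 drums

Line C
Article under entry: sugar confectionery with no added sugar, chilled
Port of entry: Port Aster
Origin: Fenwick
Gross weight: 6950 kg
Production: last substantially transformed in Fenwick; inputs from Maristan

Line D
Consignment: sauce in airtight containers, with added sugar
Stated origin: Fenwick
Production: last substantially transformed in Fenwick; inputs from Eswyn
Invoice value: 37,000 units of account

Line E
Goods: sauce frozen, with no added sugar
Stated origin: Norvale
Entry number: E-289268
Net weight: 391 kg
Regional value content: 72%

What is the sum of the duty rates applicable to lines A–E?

Line A: non-alcoholic beverage → 15.4; in airtight containers → 15.4.1; with no added sugar → 15.4.1.2. Scheduled 32%. Norvale agreement on 15.2.2: 15.4.1.2 not covered. → 32%.
Line B: sauce → 15.3; frozen → 15.3.3; with added sugar → 15.3.3.1. Scheduled 12%. Fenwick agreement on 15.1.2: 15.3.3.1 not covered; Fenwick agreement on 15.2.2: 15.3.3.1 not covered; anti-dumping (Fenwick, 15.3.3): +17%; total 12% + 17% = 29%. → 29%.
Line C: sugar confectionery → 15.1; chilled → 15.1.2; with no added sugar → 15.1.2.1. Scheduled 15%. Fenwick agreement on 15.1.2: not wholly obtained; Fenwick agreement on 15.2.2: 15.1.2.1 not covered. → 15%.
Line D: sauce → 15.3; in airtight containers → 15.3.1; with added sugar → 15.3.1.1. Scheduled 24%. Fenwick agreement on 15.1.2: 15.3.1.1 not covered; Fenwick agreement on 15.2.2: 15.3.1.1 not covered. → 24%.
Line E: sauce → 15.3; frozen → 15.3.3; with no added sugar → 15.3.3.2. Scheduled 22%. Norvale agreement on 15.2.2: 15.3.3.2 not covered. → 22%.
Sum: 32% + 29% + 15% + 24% + 22% = 122%.

122%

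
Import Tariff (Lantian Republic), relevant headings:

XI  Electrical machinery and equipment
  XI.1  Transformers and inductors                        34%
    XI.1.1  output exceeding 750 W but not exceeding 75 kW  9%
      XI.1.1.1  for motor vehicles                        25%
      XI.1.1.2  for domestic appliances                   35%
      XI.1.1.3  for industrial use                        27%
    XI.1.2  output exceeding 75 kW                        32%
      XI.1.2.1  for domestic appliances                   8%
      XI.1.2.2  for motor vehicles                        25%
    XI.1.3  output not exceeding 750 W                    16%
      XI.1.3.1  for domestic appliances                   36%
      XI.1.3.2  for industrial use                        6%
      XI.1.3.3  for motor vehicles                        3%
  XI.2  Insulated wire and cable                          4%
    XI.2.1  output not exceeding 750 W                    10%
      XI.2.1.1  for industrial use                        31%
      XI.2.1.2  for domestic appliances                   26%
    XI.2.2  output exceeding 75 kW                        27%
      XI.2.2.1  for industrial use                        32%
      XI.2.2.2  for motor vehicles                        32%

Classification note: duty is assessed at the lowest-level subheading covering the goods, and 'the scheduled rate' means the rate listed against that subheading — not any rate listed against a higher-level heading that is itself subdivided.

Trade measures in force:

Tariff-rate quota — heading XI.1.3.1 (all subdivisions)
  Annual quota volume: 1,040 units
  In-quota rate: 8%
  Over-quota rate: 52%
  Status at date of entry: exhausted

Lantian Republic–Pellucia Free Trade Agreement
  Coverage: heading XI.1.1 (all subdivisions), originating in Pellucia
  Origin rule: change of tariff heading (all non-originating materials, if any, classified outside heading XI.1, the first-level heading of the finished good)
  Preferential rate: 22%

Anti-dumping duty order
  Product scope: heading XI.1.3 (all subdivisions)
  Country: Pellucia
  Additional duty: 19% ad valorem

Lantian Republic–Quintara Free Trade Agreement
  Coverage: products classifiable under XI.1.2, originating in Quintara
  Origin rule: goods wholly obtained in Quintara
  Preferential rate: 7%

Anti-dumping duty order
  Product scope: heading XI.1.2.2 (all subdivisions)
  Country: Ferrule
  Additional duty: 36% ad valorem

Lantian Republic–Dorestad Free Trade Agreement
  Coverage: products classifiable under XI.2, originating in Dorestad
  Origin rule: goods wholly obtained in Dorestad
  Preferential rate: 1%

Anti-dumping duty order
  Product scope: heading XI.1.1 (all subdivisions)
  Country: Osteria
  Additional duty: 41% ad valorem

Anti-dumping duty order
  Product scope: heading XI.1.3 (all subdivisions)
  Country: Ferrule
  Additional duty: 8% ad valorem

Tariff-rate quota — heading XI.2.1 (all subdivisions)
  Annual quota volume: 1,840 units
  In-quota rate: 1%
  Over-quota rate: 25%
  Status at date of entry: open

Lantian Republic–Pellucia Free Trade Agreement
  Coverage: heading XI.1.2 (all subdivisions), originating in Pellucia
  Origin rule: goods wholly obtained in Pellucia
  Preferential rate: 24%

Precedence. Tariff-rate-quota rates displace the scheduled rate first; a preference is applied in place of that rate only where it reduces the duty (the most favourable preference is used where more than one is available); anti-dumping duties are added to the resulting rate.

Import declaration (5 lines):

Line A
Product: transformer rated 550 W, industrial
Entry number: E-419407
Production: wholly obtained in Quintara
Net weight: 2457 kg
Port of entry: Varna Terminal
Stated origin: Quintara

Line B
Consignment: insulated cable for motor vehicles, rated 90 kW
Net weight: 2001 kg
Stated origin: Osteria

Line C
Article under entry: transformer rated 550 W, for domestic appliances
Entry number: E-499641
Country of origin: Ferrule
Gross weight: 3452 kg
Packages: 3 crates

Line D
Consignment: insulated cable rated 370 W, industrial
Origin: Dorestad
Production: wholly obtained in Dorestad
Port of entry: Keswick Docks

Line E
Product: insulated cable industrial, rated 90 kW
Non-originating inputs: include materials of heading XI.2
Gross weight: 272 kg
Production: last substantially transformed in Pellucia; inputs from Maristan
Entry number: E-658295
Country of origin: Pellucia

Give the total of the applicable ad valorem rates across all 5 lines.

Line A: transformer → XI.1; rated 550 W → XI.1.3; industrial → XI.1.3.2. Scheduled 6%. Quintara agreement on XI.1.2: XI.1.3.2 not covered. → 6%.
Line B: insulated cable → XI.2; rated 90 kW → XI.2.2; for motor vehicles → XI.2.2.2. Scheduled 32%. No special measure applies. → 32%.
Line C: transformer → XI.1; rated 550 W → XI.1.3; for domestic appliances → XI.1.3.1. Scheduled 36%. quota on XI.1.3.1 exhausted → over-quota 52%; anti-dumping (Ferrule, XI.1.3): +8%; total 52% + 8% = 60%. → 60%.
Line D: insulated cable → XI.2; rated 370 W → XI.2.1; industrial → XI.2.1.1. Scheduled 31%. quota on XI.2.1 open → in-quota 1%; Dorestad agreement on XI.2: wholly obtained → 1% available; preference 1% not lower than 1% → no reduction. → 1%.
Line E: insulated cable → XI.2; rated 90 kW → XI.2.2; industrial → XI.2.2.1. Scheduled 32%. Pellucia agreement on XI.1.1: XI.2.2.1 not covered; Pellucia agreement on XI.1.2: XI.2.2.1 not covered. → 32%.
Sum: 6% + 32% + 60% + 1% + 32% = 131%.

131%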